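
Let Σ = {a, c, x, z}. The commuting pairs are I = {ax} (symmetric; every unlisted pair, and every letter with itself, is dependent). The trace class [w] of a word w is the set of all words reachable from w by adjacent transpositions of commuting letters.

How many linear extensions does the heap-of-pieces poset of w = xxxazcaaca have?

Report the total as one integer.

4

0(x) covers ∅
1(x) covers 0:x
2(x) covers 1:x
3(a) covers ∅
4(z) covers 2:x, 3:a
5(c) covers 4:z
6(a) covers 5:c
7(a) covers 6:a
8(c) covers 7:a
9(a) covers 8:c
floor of heap: 0:x, 3:a
completions by unplaced set U, small U first (add the entries for U minus each lowest piece of U):
  |U|=1: {9}:1
  |U|=2: {8,9}:1
  |U|=3: {7,8,9}:1
  |U|=4: {6,7,8,9}:1
  |U|=5: {5,6,7,8,9}:1
  |U|=6: {4,5,6,7,8,9}:1
  |U|=7: {2,4,5,6,7,8,9}:1  {3,4,5,6,7,8,9}:1
  |U|=8: {1,2,4,5,6,7,8,9}:1  {2,3,4,5,6,7,8,9}:2
  start at 0(x): 3
  start at 3(a): 1
sum over floor = 4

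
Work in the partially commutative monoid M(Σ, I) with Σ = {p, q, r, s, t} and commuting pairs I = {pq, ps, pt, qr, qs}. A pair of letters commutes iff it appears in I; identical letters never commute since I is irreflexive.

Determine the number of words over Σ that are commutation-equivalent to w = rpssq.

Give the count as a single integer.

drop 0:r onto floor
drop 1:p onto {0:r}
drop 2:s onto {0:r}
drop 3:s onto {2:s}
drop 4:q onto floor
ground layer = {0:r, 4:q}
drop-orders for the pieces not yet dropped (sum over which currently-grounded one goes next):
  1 to go: {1} 1  {3} 1  {4} 1
  2 to go: {1,3} 2  {1,4} 2  {2,3} 1  {3,4} 2
  3 to go: {1,2,3} 3  {1,3,4} 6  {2,3,4} 3
  if 0:r drops first: 12 orders
  if 4:q drops first: 3 orders
heap linearizations: 15

15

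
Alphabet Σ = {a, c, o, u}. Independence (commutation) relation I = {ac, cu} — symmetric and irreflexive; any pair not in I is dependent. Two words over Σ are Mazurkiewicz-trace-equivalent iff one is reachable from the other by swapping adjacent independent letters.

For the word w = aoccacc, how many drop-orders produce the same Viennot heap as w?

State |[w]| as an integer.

5

drop 0:a onto floor
drop 1:o onto {0:a}
drop 2:c onto {1:o}
drop 3:c onto {2:c}
drop 4:a onto {1:o}
drop 5:c onto {3:c}
drop 6:c onto {5:c}
ground layer = {0:a}
drop-orders for the pieces not yet dropped (sum over which currently-grounded one goes next):
  1 to go: {4} 1  {6} 1
  2 to go: {4,6} 2  {5,6} 1
  3 to go: {3,5,6} 1  {4,5,6} 3
  4 to go: {2,3,5,6} 1  {3,4,5,6} 4
  5 to go: {2,3,4,5,6} 5
  if 0:a drops first: 5 orders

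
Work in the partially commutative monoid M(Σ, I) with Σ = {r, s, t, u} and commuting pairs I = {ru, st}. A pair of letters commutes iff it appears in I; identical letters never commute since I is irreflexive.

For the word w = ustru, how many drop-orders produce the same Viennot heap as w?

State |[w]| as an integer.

4

#0=u has no predecessor
#1=s depends on [0:u]
#2=t depends on [0:u]
#3=r depends on [1:s, 2:t]
#4=u depends on [1:s, 2:t]
sources: [0:u]
N(rest) = Σ N(rest − s) over sources s of rest; N(one piece) = 1:
  size 1 → [3]=1  [4]=1
  size 2 → [3,4]=2
  size 3 → [1,3,4]=2  [2,3,4]=2
  first=0(u) contributes 4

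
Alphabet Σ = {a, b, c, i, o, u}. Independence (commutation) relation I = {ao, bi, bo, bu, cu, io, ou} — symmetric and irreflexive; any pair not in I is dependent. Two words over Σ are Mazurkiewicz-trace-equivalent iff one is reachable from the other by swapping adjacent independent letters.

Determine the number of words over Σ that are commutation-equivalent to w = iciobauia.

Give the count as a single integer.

14

piece 0:i — minimal
piece 1:c rests on {0:i}
piece 2:i rests on {1:c}
piece 3:o rests on {1:c}
piece 4:b rests on {1:c}
piece 5:a rests on {2:i, 4:b}
piece 6:u rests on {5:a}
piece 7:i rests on {6:u}
piece 8:a rests on {7:i}
minimal pieces: {0:i}
ways to finish when only these pieces remain (= sum over removing one remaining piece with nothing left below it):
  1 left: {3}→1  {8}→1
  2 left: {3,8}→2  {7,8}→1
  3 left: {3,7,8}→3  {6,7,8}→1
  4 left: {3,6,7,8}→4  {5,6,7,8}→1
  5 left: {2,5,6,7,8}→1  {3,5,6,7,8}→5  {4,5,6,7,8}→1
  6 left: {2,3,5,6,7,8}→6  {2,4,5,6,7,8}→2  {3,4,5,6,7,8}→6
  7 left: {2,3,4,5,6,7,8}→14
  placing 0:i first → 14 extensions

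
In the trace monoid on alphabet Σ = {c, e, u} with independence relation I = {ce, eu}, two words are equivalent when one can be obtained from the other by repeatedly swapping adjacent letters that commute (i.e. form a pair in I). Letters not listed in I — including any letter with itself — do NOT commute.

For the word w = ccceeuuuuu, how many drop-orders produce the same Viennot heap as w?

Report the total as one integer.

drop 0:c onto floor
drop 1:c onto {0:c}
drop 2:c onto {1:c}
drop 3:e onto floor
drop 4:e onto {3:e}
drop 5:u onto {2:c}
drop 6:u onto {5:u}
drop 7:u onto {6:u}
drop 8:u onto {7:u}
drop 9:u onto {8:u}
ground layer = {0:c, 3:e}
drop-orders for the pieces not yet dropped (sum over which currently-grounded one goes next):
  1 to go: {4} 1  {9} 1
  2 to go: {3,4} 1  {4,9} 2  {8,9} 1
  3 to go: {3,4,9} 3  {4,8,9} 3  {7,8,9} 1
  4 to go: {3,4,8,9} 6  {4,7,8,9} 4  {6,7,8,9} 1
  5 to go: {3,4,7,8,9} 10  {4,6,7,8,9} 5  {5,6,7,8,9} 1
  6 to go: {2,5,6,7,8,9} 1  {3,4,6,7,8,9} 15  {4,5,6,7,8,9} 6
  7 to go: {1,2,5,6,7,8,9} 1  {2,4,5,6,7,8,9} 7  {3,4,5,6,7,8,9} 21
  8 to go: {0,1,2,5,6,7,8,9} 1  {1,2,4,5,6,7,8,9} 8  {2,3,4,5,6,7,8,9} 28
  if 0:c drops first: 36 orders
  if 3:e drops first: 9 orders
heap linearizations: 45

45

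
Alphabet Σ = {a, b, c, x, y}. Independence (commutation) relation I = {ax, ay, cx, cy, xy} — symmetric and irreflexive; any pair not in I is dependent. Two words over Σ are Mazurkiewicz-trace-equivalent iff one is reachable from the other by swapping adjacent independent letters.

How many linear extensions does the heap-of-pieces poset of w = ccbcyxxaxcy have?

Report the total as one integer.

560

drop 0:c onto floor
drop 1:c onto {0:c}
drop 2:b onto {1:c}
drop 3:c onto {2:b}
drop 4:y onto {2:b}
drop 5:x onto {2:b}
drop 6:x onto {5:x}
drop 7:a onto {3:c}
drop 8:x onto {6:x}
drop 9:c onto {7:a}
drop 10:y onto {4:y}
ground layer = {0:c}
drop-orders for the pieces not yet dropped (sum over which currently-grounded one goes next):
  1 to go: {8} 1  {9} 1  {10} 1
  2 to go: {4,10} 1  {6,8} 1  {7,9} 1  {8,9} 2  {8,10} 2  {9,10} 2
  3 to go: {3,7,9} 1  {4,8,10} 3  {4,9,10} 3  {5,6,8} 1  {6,8,9} 3  {6,8,10} 3  {7,8,9} 3  {7,9,10} 3  {8,9,10} 6
  4 to go: {3,7,8,9} 4  {3,7,9,10} 4  {4,6,8,10} 6  {4,7,9,10} 6  {4,8,9,10} 12  {5,6,8,9} 4  {5,6,8,10} 4  {6,7,8,9} 6  {6,8,9,10} 12  {7,8,9,10} 12
  5 to go: {3,4,7,9,10} 10  {3,6,7,8,9} 10  {3,7,8,9,10} 20  {4,5,6,8,10} 10  {4,6,8,9,10} 30  {4,7,8,9,10} 30  {5,6,7,8,9} 10  {5,6,8,9,10} 20  {6,7,8,9,10} 30
  6 to go: {3,4,7,8,9,10} 60  {3,5,6,7,8,9} 20  {3,6,7,8,9,10} 60  {4,5,6,8,9,10} 60  {4,6,7,8,9,10} 90  {5,6,7,8,9,10} 60
  7 to go: {3,4,6,7,8,9,10} 210  {3,5,6,7,8,9,10} 140  {4,5,6,7,8,9,10} 210
  8 to go: {3,4,5,6,7,8,9,10} 560
  9 to go: {2,3,4,5,6,7,8,9,10} 560
  if 0:c drops first: 560 orders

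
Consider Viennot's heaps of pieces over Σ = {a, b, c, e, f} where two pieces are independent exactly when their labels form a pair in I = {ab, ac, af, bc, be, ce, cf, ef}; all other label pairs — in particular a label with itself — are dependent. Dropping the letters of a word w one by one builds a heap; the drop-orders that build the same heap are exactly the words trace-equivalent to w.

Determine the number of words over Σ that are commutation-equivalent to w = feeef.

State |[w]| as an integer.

10

piece 0:f — minimal
piece 1:e — minimal
piece 2:e rests on {1:e}
piece 3:e rests on {2:e}
piece 4:f rests on {0:f}
minimal pieces: {0:f, 1:e}
ways to finish when only these pieces remain (= sum over removing one remaining piece with nothing left below it):
  1 left: {3}→1  {4}→1
  2 left: {0,4}→1  {2,3}→1  {3,4}→2
  3 left: {0,3,4}→3  {1,2,3}→1  {2,3,4}→3
  placing 0:f first → 4 extensions
  placing 1:e first → 6 extensions
total linear extensions = 10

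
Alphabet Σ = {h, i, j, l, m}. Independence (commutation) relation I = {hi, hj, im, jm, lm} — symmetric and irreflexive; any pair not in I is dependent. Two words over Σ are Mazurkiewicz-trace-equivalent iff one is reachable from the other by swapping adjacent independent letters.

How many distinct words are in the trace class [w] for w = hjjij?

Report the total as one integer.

5

piece 0:h — minimal
piece 1:j — minimal
piece 2:j rests on {1:j}
piece 3:i rests on {2:j}
piece 4:j rests on {3:i}
minimal pieces: {0:h, 1:j}
ways to finish when only these pieces remain (= sum over removing one remaining piece with nothing left below it):
  1 left: {0}→1  {4}→1
  2 left: {0,4}→2  {3,4}→1
  3 left: {0,3,4}→3  {2,3,4}→1
  placing 0:h first → 1 extensions
  placing 1:j first → 4 extensions
total linear extensions = 5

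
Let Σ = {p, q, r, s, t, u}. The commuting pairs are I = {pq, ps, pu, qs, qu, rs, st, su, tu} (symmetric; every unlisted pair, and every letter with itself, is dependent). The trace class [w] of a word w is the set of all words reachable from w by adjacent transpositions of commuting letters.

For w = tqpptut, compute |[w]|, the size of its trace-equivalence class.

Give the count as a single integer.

0(t) covers ∅
1(q) covers 0:t
2(p) covers 0:t
3(p) covers 2:p
4(t) covers 1:q, 3:p
5(u) covers ∅
6(t) covers 4:t
floor of heap: 0:t, 5:u
completions by unplaced set U, small U first (add the entries for U minus each lowest piece of U):
  |U|=1: {5}:1  {6}:1
  |U|=2: {4,6}:1  {5,6}:2
  |U|=3: {1,4,6}:1  {3,4,6}:1  {4,5,6}:3
  |U|=4: {1,3,4,6}:2  {1,4,5,6}:4  {2,3,4,6}:1  {3,4,5,6}:4
  |U|=5: {1,2,3,4,6}:3  {1,3,4,5,6}:10  {2,3,4,5,6}:5
  start at 0(t): 18
  start at 5(u): 3
sum over floor = 21

21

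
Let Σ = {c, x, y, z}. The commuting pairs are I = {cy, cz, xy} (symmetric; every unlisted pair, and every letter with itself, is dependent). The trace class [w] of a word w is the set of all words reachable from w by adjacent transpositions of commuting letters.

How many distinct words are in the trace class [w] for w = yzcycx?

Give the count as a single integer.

0(y) covers ∅
1(z) covers 0:y
2(c) covers ∅
3(y) covers 1:z
4(c) covers 2:c
5(x) covers 1:z, 4:c
floor of heap: 0:y, 2:c
completions by unplaced set U, small U first (add the entries for U minus each lowest piece of U):
  |U|=1: {3}:1  {5}:1
  |U|=2: {3,5}:2  {4,5}:1
  |U|=3: {1,3,5}:2  {2,4,5}:1  {3,4,5}:3
  |U|=4: {0,1,3,5}:2  {1,3,4,5}:5  {2,3,4,5}:4
  start at 0(y): 9
  start at 2(c): 7
sum over floor = 16

16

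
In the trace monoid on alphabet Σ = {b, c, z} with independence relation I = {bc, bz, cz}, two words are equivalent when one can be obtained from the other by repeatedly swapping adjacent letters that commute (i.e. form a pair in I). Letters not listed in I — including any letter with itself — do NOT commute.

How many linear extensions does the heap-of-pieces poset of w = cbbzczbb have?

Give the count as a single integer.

420

0(c) covers ∅
1(b) covers ∅
2(b) covers 1:b
3(z) covers ∅
4(c) covers 0:c
5(z) covers 3:z
6(b) covers 2:b
7(b) covers 6:b
floor of heap: 0:c, 1:b, 3:z
completions by unplaced set U, small U first (add the entries for U minus each lowest piece of U):
  |U|=1: {4}:1  {5}:1  {7}:1
  |U|=2: {0,4}:1  {3,5}:1  {4,5}:2  {4,7}:2  {5,7}:2  {6,7}:1
  |U|=3: {0,4,5}:3  {0,4,7}:3  {2,6,7}:1  {3,4,5}:3  {3,5,7}:3  {4,5,7}:6  {4,6,7}:3  {5,6,7}:3
  |U|=4: {0,3,4,5}:6  {0,4,5,7}:12  {0,4,6,7}:6  {1,2,6,7}:1  {2,4,6,7}:4  {2,5,6,7}:4  {3,4,5,7}:12  {3,5,6,7}:6  {4,5,6,7}:12
  |U|=5: {0,2,4,6,7}:10  {0,3,4,5,7}:30  {0,4,5,6,7}:30  {1,2,4,6,7}:5  {1,2,5,6,7}:5  {2,3,5,6,7}:10  {2,4,5,6,7}:20  {3,4,5,6,7}:30
  |U|=6: {0,1,2,4,6,7}:15  {0,2,4,5,6,7}:60  {0,3,4,5,6,7}:90  {1,2,3,5,6,7}:15  {1,2,4,5,6,7}:30  {2,3,4,5,6,7}:60
  start at 0(c): 105
  start at 1(b): 210
  start at 3(z): 105
sum over floor = 420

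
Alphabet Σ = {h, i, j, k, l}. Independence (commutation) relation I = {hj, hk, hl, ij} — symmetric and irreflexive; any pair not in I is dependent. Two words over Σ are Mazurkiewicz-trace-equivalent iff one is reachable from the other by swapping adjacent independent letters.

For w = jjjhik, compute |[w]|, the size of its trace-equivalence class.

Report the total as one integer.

drop 0:j onto floor
drop 1:j onto {0:j}
drop 2:j onto {1:j}
drop 3:h onto floor
drop 4:i onto {3:h}
drop 5:k onto {2:j, 4:i}
ground layer = {0:j, 3:h}
drop-orders for the pieces not yet dropped (sum over which currently-grounded one goes next):
  1 to go: {5} 1
  2 to go: {2,5} 1  {4,5} 1
  3 to go: {1,2,5} 1  {2,4,5} 2  {3,4,5} 1
  4 to go: {0,1,2,5} 1  {1,2,4,5} 3  {2,3,4,5} 3
  if 0:j drops first: 6 orders
  if 3:h drops first: 4 orders
heap linearizations: 10

10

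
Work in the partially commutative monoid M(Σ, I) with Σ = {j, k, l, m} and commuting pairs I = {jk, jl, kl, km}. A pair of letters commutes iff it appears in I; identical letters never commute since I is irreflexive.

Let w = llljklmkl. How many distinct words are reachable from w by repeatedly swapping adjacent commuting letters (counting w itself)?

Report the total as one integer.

180

#0=l has no predecessor
#1=l depends on [0:l]
#2=l depends on [1:l]
#3=j has no predecessor
#4=k has no predecessor
#5=l depends on [2:l]
#6=m depends on [3:j, 5:l]
#7=k depends on [4:k]
#8=l depends on [6:m]
sources: [0:l, 3:j, 4:k]
N(rest) = Σ N(rest − s) over sources s of rest; N(one piece) = 1:
  size 1 → [7]=1  [8]=1
  size 2 → [4,7]=1  [6,8]=1  [7,8]=2
  size 3 → [3,6,8]=1  [4,7,8]=3  [5,6,8]=1  [6,7,8]=3
  size 4 → [2,5,6,8]=1  [3,5,6,8]=2  [3,6,7,8]=4  [4,6,7,8]=6  [5,6,7,8]=4
  size 5 → [1,2,5,6,8]=1  [2,3,5,6,8]=3  [2,5,6,7,8]=5  [3,4,6,7,8]=10  [3,5,6,7,8]=10  [4,5,6,7,8]=10
  size 6 → [0,1,2,5,6,8]=1  [1,2,3,5,6,8]=4  [1,2,5,6,7,8]=6  [2,3,5,6,7,8]=18  [2,4,5,6,7,8]=15  [3,4,5,6,7,8]=30
  size 7 → [0,1,2,3,5,6,8]=5  [0,1,2,5,6,7,8]=7  [1,2,3,5,6,7,8]=28  [1,2,4,5,6,7,8]=21  [2,3,4,5,6,7,8]=63
  first=0(l) contributes 112
  first=3(j) contributes 28
  first=4(k) contributes 40
|[w]| = 180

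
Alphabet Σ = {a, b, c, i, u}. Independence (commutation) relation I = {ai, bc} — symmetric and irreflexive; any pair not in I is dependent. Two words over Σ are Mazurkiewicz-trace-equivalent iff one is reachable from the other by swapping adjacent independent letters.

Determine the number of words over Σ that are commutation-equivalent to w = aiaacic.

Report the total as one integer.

#0=a has no predecessor
#1=i has no predecessor
#2=a depends on [0:a]
#3=a depends on [2:a]
#4=c depends on [1:i, 3:a]
#5=i depends on [4:c]
#6=c depends on [5:i]
sources: [0:a, 1:i]
N(rest) = Σ N(rest − s) over sources s of rest; N(one piece) = 1:
  size 1 → [6]=1
  size 2 → [5,6]=1
  size 3 → [4,5,6]=1
  size 4 → [1,4,5,6]=1  [3,4,5,6]=1
  size 5 → [1,3,4,5,6]=2  [2,3,4,5,6]=1
  first=0(a) contributes 3
  first=1(i) contributes 1
|[w]| = 4

4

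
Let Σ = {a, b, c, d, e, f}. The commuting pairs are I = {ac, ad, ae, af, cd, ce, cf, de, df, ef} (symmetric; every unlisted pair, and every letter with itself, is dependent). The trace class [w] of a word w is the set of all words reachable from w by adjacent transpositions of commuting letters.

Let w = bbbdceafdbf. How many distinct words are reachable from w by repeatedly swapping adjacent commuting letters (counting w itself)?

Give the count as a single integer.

360

piece 0:b — minimal
piece 1:b rests on {0:b}
piece 2:b rests on {1:b}
piece 3:d rests on {2:b}
piece 4:c rests on {2:b}
piece 5:e rests on {2:b}
piece 6:a rests on {2:b}
piece 7:f rests on {2:b}
piece 8:d rests on {3:d}
piece 9:b rests on {4:c, 5:e, 6:a, 7:f, 8:d}
piece 10:f rests on {9:b}
minimal pieces: {0:b}
ways to finish when only these pieces remain (= sum over removing one remaining piece with nothing left below it):
  1 left: {10}→1
  2 left: {9,10}→1
  3 left: {4,9,10}→1  {5,9,10}→1  {6,9,10}→1  {7,9,10}→1  {8,9,10}→1
  4 left: {3,8,9,10}→1  {4,5,9,10}→2  {4,6,9,10}→2  {4,7,9,10}→2  {4,8,9,10}→2  {5,6,9,10}→2  {5,7,9,10}→2  {5,8,9,10}→2  {6,7,9,10}→2  {6,8,9,10}→2  {7,8,9,10}→2
  5 left: {3,4,8,9,10}→3  {3,5,8,9,10}→3  {3,6,8,9,10}→3  {3,7,8,9,10}→3  {4,5,6,9,10}→6  {4,5,7,9,10}→6  {4,5,8,9,10}→6  {4,6,7,9,10}→6  {4,6,8,9,10}→6  {4,7,8,9,10}→6  {5,6,7,9,10}→6  {5,6,8,9,10}→6  {5,7,8,9,10}→6  {6,7,8,9,10}→6
  6 left: {3,4,5,8,9,10}→12  {3,4,6,8,9,10}→12  {3,4,7,8,9,10}→12  {3,5,6,8,9,10}→12  {3,5,7,8,9,10}→12  {3,6,7,8,9,10}→12  {4,5,6,7,9,10}→24  {4,5,6,8,9,10}→24  {4,5,7,8,9,10}→24  {4,6,7,8,9,10}→24  {5,6,7,8,9,10}→24
  7 left: {3,4,5,6,8,9,10}→60  {3,4,5,7,8,9,10}→60  {3,4,6,7,8,9,10}→60  {3,5,6,7,8,9,10}→60  {4,5,6,7,8,9,10}→120
  8 left: {3,4,5,6,7,8,9,10}→360
  9 left: {2,3,4,5,6,7,8,9,10}→360
  placing 0:b first → 360 extensions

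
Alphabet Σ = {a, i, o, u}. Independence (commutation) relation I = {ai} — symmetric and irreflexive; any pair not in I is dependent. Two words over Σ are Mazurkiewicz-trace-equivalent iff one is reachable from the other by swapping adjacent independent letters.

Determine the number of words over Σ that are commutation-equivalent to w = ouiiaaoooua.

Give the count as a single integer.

6

0(o) covers ∅
1(u) covers 0:o
2(i) covers 1:u
3(i) covers 2:i
4(a) covers 1:u
5(a) covers 4:a
6(o) covers 3:i, 5:a
7(o) covers 6:o
8(o) covers 7:o
9(u) covers 8:o
10(a) covers 9:u
floor of heap: 0:o
completions by unplaced set U, small U first (add the entries for U minus each lowest piece of U):
  |U|=1: {10}:1
  |U|=2: {9,10}:1
  |U|=3: {8,9,10}:1
  |U|=4: {7,8,9,10}:1
  |U|=5: {6,7,8,9,10}:1
  |U|=6: {3,6,7,8,9,10}:1  {5,6,7,8,9,10}:1
  |U|=7: {2,3,6,7,8,9,10}:1  {3,5,6,7,8,9,10}:2  {4,5,6,7,8,9,10}:1
  |U|=8: {2,3,5,6,7,8,9,10}:3  {3,4,5,6,7,8,9,10}:3
  |U|=9: {2,3,4,5,6,7,8,9,10}:6
  start at 0(o): 6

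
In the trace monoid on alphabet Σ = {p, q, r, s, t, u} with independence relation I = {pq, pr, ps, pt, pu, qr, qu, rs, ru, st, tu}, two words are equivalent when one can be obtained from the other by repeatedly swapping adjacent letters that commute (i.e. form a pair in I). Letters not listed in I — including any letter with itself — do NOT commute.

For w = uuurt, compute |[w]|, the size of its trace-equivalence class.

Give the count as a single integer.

10

piece 0:u — minimal
piece 1:u rests on {0:u}
piece 2:u rests on {1:u}
piece 3:r — minimal
piece 4:t rests on {3:r}
minimal pieces: {0:u, 3:r}
ways to finish when only these pieces remain (= sum over removing one remaining piece with nothing left below it):
  1 left: {2}→1  {4}→1
  2 left: {1,2}→1  {2,4}→2  {3,4}→1
  3 left: {0,1,2}→1  {1,2,4}→3  {2,3,4}→3
  placing 0:u first → 6 extensions
  placing 3:r first → 4 extensions
total linear extensions = 10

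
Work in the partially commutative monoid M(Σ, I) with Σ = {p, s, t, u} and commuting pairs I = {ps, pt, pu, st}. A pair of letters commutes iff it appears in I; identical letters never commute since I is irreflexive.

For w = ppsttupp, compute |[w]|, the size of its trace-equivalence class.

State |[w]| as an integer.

210

#0=p has no predecessor
#1=p depends on [0:p]
#2=s has no predecessor
#3=t has no predecessor
#4=t depends on [3:t]
#5=u depends on [2:s, 4:t]
#6=p depends on [1:p]
#7=p depends on [6:p]
sources: [0:p, 2:s, 3:t]
N(rest) = Σ N(rest − s) over sources s of rest; N(one piece) = 1:
  size 1 → [5]=1  [7]=1
  size 2 → [2,5]=1  [4,5]=1  [5,7]=2  [6,7]=1
  size 3 → [1,6,7]=1  [2,4,5]=2  [2,5,7]=3  [3,4,5]=1  [4,5,7]=3  [5,6,7]=3
  size 4 → [0,1,6,7]=1  [1,5,6,7]=4  [2,3,4,5]=3  [2,4,5,7]=8  [2,5,6,7]=6  [3,4,5,7]=4  [4,5,6,7]=6
  size 5 → [0,1,5,6,7]=5  [1,2,5,6,7]=10  [1,4,5,6,7]=10  [2,3,4,5,7]=15  [2,4,5,6,7]=20  [3,4,5,6,7]=10
  size 6 → [0,1,2,5,6,7]=15  [0,1,4,5,6,7]=15  [1,2,4,5,6,7]=40  [1,3,4,5,6,7]=20  [2,3,4,5,6,7]=45
  first=0(p) contributes 105
  first=2(s) contributes 35
  first=3(t) contributes 70
|[w]| = 210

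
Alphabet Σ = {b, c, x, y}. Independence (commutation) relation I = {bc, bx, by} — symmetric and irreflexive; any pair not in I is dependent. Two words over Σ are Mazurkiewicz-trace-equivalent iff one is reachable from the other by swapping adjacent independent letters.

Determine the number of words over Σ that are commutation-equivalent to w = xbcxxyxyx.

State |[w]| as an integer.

9

0(x) covers ∅
1(b) covers ∅
2(c) covers 0:x
3(x) covers 2:c
4(x) covers 3:x
5(y) covers 4:x
6(x) covers 5:y
7(y) covers 6:x
8(x) covers 7:y
floor of heap: 0:x, 1:b
completions by unplaced set U, small U first (add the entries for U minus each lowest piece of U):
  |U|=1: {1}:1  {8}:1
  |U|=2: {1,8}:2  {7,8}:1
  |U|=3: {1,7,8}:3  {6,7,8}:1
  |U|=4: {1,6,7,8}:4  {5,6,7,8}:1
  |U|=5: {1,5,6,7,8}:5  {4,5,6,7,8}:1
  |U|=6: {1,4,5,6,7,8}:6  {3,4,5,6,7,8}:1
  |U|=7: {1,3,4,5,6,7,8}:7  {2,3,4,5,6,7,8}:1
  start at 0(x): 8
  start at 1(b): 1
sum over floor = 9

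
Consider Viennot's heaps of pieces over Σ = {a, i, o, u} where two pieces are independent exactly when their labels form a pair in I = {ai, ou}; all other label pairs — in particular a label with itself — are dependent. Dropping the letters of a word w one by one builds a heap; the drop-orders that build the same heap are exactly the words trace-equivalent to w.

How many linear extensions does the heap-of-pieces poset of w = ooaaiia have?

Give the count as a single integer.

piece 0:o — minimal
piece 1:o rests on {0:o}
piece 2:a rests on {1:o}
piece 3:a rests on {2:a}
piece 4:i rests on {1:o}
piece 5:i rests on {4:i}
piece 6:a rests on {3:a}
minimal pieces: {0:o}
ways to finish when only these pieces remain (= sum over removing one remaining piece with nothing left below it):
  1 left: {5}→1  {6}→1
  2 left: {3,6}→1  {4,5}→1  {5,6}→2
  3 left: {2,3,6}→1  {3,5,6}→3  {4,5,6}→3
  4 left: {2,3,5,6}→4  {3,4,5,6}→6
  5 left: {2,3,4,5,6}→10
  placing 0:o first → 10 extensions

10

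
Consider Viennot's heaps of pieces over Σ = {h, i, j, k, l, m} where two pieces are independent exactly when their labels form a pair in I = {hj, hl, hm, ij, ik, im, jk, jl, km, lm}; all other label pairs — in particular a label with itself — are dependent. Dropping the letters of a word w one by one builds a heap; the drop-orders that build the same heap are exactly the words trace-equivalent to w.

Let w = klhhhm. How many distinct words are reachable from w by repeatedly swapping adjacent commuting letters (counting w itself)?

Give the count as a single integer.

24

#0=k has no predecessor
#1=l depends on [0:k]
#2=h depends on [0:k]
#3=h depends on [2:h]
#4=h depends on [3:h]
#5=m has no predecessor
sources: [0:k, 5:m]
N(rest) = Σ N(rest − s) over sources s of rest; N(one piece) = 1:
  size 1 → [1]=1  [4]=1  [5]=1
  size 2 → [1,4]=2  [1,5]=2  [3,4]=1  [4,5]=2
  size 3 → [1,3,4]=3  [1,4,5]=6  [2,3,4]=1  [3,4,5]=3
  size 4 → [1,2,3,4]=4  [1,3,4,5]=12  [2,3,4,5]=4
  first=0(k) contributes 20
  first=5(m) contributes 4
|[w]| = 24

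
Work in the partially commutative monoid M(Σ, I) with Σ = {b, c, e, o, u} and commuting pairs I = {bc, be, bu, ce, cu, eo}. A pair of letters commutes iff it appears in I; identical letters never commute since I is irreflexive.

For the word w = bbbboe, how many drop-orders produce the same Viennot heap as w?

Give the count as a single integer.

#0=b has no predecessor
#1=b depends on [0:b]
#2=b depends on [1:b]
#3=b depends on [2:b]
#4=o depends on [3:b]
#5=e has no predecessor
sources: [0:b, 5:e]
N(rest) = Σ N(rest − s) over sources s of rest; N(one piece) = 1:
  size 1 → [4]=1  [5]=1
  size 2 → [3,4]=1  [4,5]=2
  size 3 → [2,3,4]=1  [3,4,5]=3
  size 4 → [1,2,3,4]=1  [2,3,4,5]=4
  first=0(b) contributes 5
  first=5(e) contributes 1
|[w]| = 6

6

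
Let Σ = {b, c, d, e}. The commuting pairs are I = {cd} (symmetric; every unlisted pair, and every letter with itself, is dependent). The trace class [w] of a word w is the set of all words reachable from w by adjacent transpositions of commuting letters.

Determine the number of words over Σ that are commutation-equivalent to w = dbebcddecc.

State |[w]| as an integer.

3

#0=d has no predecessor
#1=b depends on [0:d]
#2=e depends on [1:b]
#3=b depends on [2:e]
#4=c depends on [3:b]
#5=d depends on [3:b]
#6=d depends on [5:d]
#7=e depends on [4:c, 6:d]
#8=c depends on [7:e]
#9=c depends on [8:c]
sources: [0:d]
N(rest) = Σ N(rest − s) over sources s of rest; N(one piece) = 1:
  size 1 → [9]=1
  size 2 → [8,9]=1
  size 3 → [7,8,9]=1
  size 4 → [4,7,8,9]=1  [6,7,8,9]=1
  size 5 → [4,6,7,8,9]=2  [5,6,7,8,9]=1
  size 6 → [4,5,6,7,8,9]=3
  size 7 → [3,4,5,6,7,8,9]=3
  size 8 → [2,3,4,5,6,7,8,9]=3
  first=0(d) contributes 3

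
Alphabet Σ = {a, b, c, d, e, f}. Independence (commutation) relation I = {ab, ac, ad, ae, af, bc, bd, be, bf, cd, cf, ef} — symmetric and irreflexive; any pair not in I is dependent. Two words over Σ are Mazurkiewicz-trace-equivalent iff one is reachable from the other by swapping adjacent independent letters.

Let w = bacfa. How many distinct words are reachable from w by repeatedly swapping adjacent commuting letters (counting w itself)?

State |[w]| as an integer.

drop 0:b onto floor
drop 1:a onto floor
drop 2:c onto floor
drop 3:f onto floor
drop 4:a onto {1:a}
ground layer = {0:b, 1:a, 2:c, 3:f}
drop-orders for the pieces not yet dropped (sum over which currently-grounded one goes next):
  1 to go: {0} 1  {2} 1  {3} 1  {4} 1
  2 to go: {0,2} 2  {0,3} 2  {0,4} 2  {1,4} 1  {2,3} 2  {2,4} 2  {3,4} 2
  3 to go: {0,1,4} 3  {0,2,3} 6  {0,2,4} 6  {0,3,4} 6  {1,2,4} 3  {1,3,4} 3  {2,3,4} 6
  if 0:b drops first: 12 orders
  if 1:a drops first: 24 orders
  if 2:c drops first: 12 orders
  if 3:f drops first: 12 orders
heap linearizations: 60

60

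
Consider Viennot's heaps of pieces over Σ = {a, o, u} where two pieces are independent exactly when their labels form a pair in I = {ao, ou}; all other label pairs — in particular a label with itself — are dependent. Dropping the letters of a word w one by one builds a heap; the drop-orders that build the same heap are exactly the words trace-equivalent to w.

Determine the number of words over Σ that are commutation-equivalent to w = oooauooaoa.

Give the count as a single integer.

210

piece 0:o — minimal
piece 1:o rests on {0:o}
piece 2:o rests on {1:o}
piece 3:a — minimal
piece 4:u rests on {3:a}
piece 5:o rests on {2:o}
piece 6:o rests on {5:o}
piece 7:a rests on {4:u}
piece 8:o rests on {6:o}
piece 9:a rests on {7:a}
minimal pieces: {0:o, 3:a}
ways to finish when only these pieces remain (= sum over removing one remaining piece with nothing left below it):
  1 left: {8}→1  {9}→1
  2 left: {6,8}→1  {7,9}→1  {8,9}→2
  3 left: {4,7,9}→1  {5,6,8}→1  {6,8,9}→3  {7,8,9}→3
  4 left: {2,5,6,8}→1  {3,4,7,9}→1  {4,7,8,9}→4  {5,6,8,9}→4  {6,7,8,9}→6
  5 left: {1,2,5,6,8}→1  {2,5,6,8,9}→5  {3,4,7,8,9}→5  {4,6,7,8,9}→10  {5,6,7,8,9}→10
  6 left: {0,1,2,5,6,8}→1  {1,2,5,6,8,9}→6  {2,5,6,7,8,9}→15  {3,4,6,7,8,9}→15  {4,5,6,7,8,9}→20
  7 left: {0,1,2,5,6,8,9}→7  {1,2,5,6,7,8,9}→21  {2,4,5,6,7,8,9}→35  {3,4,5,6,7,8,9}→35
  8 left: {0,1,2,5,6,7,8,9}→28  {1,2,4,5,6,7,8,9}→56  {2,3,4,5,6,7,8,9}→70
  placing 0:o first → 126 extensions
  placing 3:a first → 84 extensions
total linear extensions = 210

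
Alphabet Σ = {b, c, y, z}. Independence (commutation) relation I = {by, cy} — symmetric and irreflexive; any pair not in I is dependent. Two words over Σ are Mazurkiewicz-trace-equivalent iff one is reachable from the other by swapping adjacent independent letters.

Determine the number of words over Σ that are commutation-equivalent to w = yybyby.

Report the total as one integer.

0(y) covers ∅
1(y) covers 0:y
2(b) covers ∅
3(y) covers 1:y
4(b) covers 2:b
5(y) covers 3:y
floor of heap: 0:y, 2:b
completions by unplaced set U, small U first (add the entries for U minus each lowest piece of U):
  |U|=1: {4}:1  {5}:1
  |U|=2: {2,4}:1  {3,5}:1  {4,5}:2
  |U|=3: {1,3,5}:1  {2,4,5}:3  {3,4,5}:3
  |U|=4: {0,1,3,5}:1  {1,3,4,5}:4  {2,3,4,5}:6
  start at 0(y): 10
  start at 2(b): 5
sum over floor = 15

15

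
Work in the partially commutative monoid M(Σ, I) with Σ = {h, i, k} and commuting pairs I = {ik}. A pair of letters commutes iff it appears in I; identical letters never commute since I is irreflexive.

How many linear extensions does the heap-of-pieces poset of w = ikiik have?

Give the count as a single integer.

10

0(i) covers ∅
1(k) covers ∅
2(i) covers 0:i
3(i) covers 2:i
4(k) covers 1:k
floor of heap: 0:i, 1:k
completions by unplaced set U, small U first (add the entries for U minus each lowest piece of U):
  |U|=1: {3}:1  {4}:1
  |U|=2: {1,4}:1  {2,3}:1  {3,4}:2
  |U|=3: {0,2,3}:1  {1,3,4}:3  {2,3,4}:3
  start at 0(i): 6
  start at 1(k): 4
sum over floor = 10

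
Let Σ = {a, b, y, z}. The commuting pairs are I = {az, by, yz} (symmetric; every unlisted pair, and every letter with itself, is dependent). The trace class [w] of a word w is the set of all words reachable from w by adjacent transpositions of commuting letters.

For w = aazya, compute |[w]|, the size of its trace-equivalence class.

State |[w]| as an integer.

0(a) covers ∅
1(a) covers 0:a
2(z) covers ∅
3(y) covers 1:a
4(a) covers 3:y
floor of heap: 0:a, 2:z
completions by unplaced set U, small U first (add the entries for U minus each lowest piece of U):
  |U|=1: {2}:1  {4}:1
  |U|=2: {2,4}:2  {3,4}:1
  |U|=3: {1,3,4}:1  {2,3,4}:3
  start at 0(a): 4
  start at 2(z): 1
sum over floor = 5

5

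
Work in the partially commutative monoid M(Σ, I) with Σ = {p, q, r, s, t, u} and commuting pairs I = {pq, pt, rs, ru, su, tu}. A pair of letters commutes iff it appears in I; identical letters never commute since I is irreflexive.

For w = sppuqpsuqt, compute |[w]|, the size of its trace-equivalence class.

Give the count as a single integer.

4

piece 0:s — minimal
piece 1:p rests on {0:s}
piece 2:p rests on {1:p}
piece 3:u rests on {2:p}
piece 4:q rests on {3:u}
piece 5:p rests on {3:u}
piece 6:s rests on {4:q, 5:p}
piece 7:u rests on {4:q, 5:p}
piece 8:q rests on {6:s, 7:u}
piece 9:t rests on {8:q}
minimal pieces: {0:s}
ways to finish when only these pieces remain (= sum over removing one remaining piece with nothing left below it):
  1 left: {9}→1
  2 left: {8,9}→1
  3 left: {6,8,9}→1  {7,8,9}→1
  4 left: {6,7,8,9}→2
  5 left: {4,6,7,8,9}→2  {5,6,7,8,9}→2
  6 left: {4,5,6,7,8,9}→4
  7 left: {3,4,5,6,7,8,9}→4
  8 left: {2,3,4,5,6,7,8,9}→4
  placing 0:s first → 4 extensions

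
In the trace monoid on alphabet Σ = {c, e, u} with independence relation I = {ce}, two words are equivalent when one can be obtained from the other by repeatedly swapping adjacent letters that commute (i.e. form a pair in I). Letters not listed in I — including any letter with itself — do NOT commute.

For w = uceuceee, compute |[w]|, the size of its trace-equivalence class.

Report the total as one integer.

drop 0:u onto floor
drop 1:c onto {0:u}
drop 2:e onto {0:u}
drop 3:u onto {1:c, 2:e}
drop 4:c onto {3:u}
drop 5:e onto {3:u}
drop 6:e onto {5:e}
drop 7:e onto {6:e}
ground layer = {0:u}
drop-orders for the pieces not yet dropped (sum over which currently-grounded one goes next):
  1 to go: {4} 1  {7} 1
  2 to go: {4,7} 2  {6,7} 1
  3 to go: {4,6,7} 3  {5,6,7} 1
  4 to go: {4,5,6,7} 4
  5 to go: {3,4,5,6,7} 4
  6 to go: {1,3,4,5,6,7} 4  {2,3,4,5,6,7} 4
  if 0:u drops first: 8 orders

8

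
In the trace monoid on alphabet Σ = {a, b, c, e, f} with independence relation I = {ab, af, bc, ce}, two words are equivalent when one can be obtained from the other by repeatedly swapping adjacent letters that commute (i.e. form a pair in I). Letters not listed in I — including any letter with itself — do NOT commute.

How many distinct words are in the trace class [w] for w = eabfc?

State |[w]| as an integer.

piece 0:e — minimal
piece 1:a rests on {0:e}
piece 2:b rests on {0:e}
piece 3:f rests on {2:b}
piece 4:c rests on {1:a, 3:f}
minimal pieces: {0:e}
ways to finish when only these pieces remain (= sum over removing one remaining piece with nothing left below it):
  1 left: {4}→1
  2 left: {1,4}→1  {3,4}→1
  3 left: {1,3,4}→2  {2,3,4}→1
  placing 0:e first → 3 extensions

3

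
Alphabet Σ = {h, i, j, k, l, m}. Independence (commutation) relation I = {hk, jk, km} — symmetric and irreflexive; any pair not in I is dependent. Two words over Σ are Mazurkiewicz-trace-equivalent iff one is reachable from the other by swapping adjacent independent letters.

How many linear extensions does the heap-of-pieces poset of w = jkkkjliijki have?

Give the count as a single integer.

20

#0=j has no predecessor
#1=k has no predecessor
#2=k depends on [1:k]
#3=k depends on [2:k]
#4=j depends on [0:j]
#5=l depends on [3:k, 4:j]
#6=i depends on [5:l]
#7=i depends on [6:i]
#8=j depends on [7:i]
#9=k depends on [7:i]
#10=i depends on [8:j, 9:k]
sources: [0:j, 1:k]
N(rest) = Σ N(rest − s) over sources s of rest; N(one piece) = 1:
  size 1 → [10]=1
  size 2 → [8,10]=1  [9,10]=1
  size 3 → [8,9,10]=2
  size 4 → [7,8,9,10]=2
  size 5 → [6,7,8,9,10]=2
  size 6 → [5,6,7,8,9,10]=2
  size 7 → [3,5,6,7,8,9,10]=2  [4,5,6,7,8,9,10]=2
  size 8 → [0,4,5,6,7,8,9,10]=2  [2,3,5,6,7,8,9,10]=2  [3,4,5,6,7,8,9,10]=4
  size 9 → [0,3,4,5,6,7,8,9,10]=6  [1,2,3,5,6,7,8,9,10]=2  [2,3,4,5,6,7,8,9,10]=6
  first=0(j) contributes 8
  first=1(k) contributes 12
|[w]| = 20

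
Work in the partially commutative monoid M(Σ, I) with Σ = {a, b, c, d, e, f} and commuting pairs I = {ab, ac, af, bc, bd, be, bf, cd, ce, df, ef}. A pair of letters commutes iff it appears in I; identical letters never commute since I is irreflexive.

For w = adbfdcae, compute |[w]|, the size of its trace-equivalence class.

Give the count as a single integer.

drop 0:a onto floor
drop 1:d onto {0:a}
drop 2:b onto floor
drop 3:f onto floor
drop 4:d onto {1:d}
drop 5:c onto {3:f}
drop 6:a onto {4:d}
drop 7:e onto {6:a}
ground layer = {0:a, 2:b, 3:f}
drop-orders for the pieces not yet dropped (sum over which currently-grounded one goes next):
  1 to go: {2} 1  {5} 1  {7} 1
  2 to go: {2,5} 2  {2,7} 2  {3,5} 1  {5,7} 2  {6,7} 1
  3 to go: {2,3,5} 3  {2,5,7} 6  {2,6,7} 3  {3,5,7} 3  {4,6,7} 1  {5,6,7} 3
  4 to go: {1,4,6,7} 1  {2,3,5,7} 12  {2,4,6,7} 4  {2,5,6,7} 12  {3,5,6,7} 6  {4,5,6,7} 4
  5 to go: {0,1,4,6,7} 1  {1,2,4,6,7} 5  {1,4,5,6,7} 5  {2,3,5,6,7} 30  {2,4,5,6,7} 20  {3,4,5,6,7} 10
  6 to go: {0,1,2,4,6,7} 6  {0,1,4,5,6,7} 6  {1,2,4,5,6,7} 30  {1,3,4,5,6,7} 15  {2,3,4,5,6,7} 60
  if 0:a drops first: 105 orders
  if 2:b drops first: 21 orders
  if 3:f drops first: 42 orders
heap linearizations: 168

168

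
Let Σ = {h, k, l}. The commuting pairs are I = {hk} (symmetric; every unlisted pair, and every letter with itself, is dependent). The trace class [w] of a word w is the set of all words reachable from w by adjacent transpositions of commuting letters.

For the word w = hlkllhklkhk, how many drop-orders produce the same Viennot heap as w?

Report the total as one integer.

6

#0=h has no predecessor
#1=l depends on [0:h]
#2=k depends on [1:l]
#3=l depends on [2:k]
#4=l depends on [3:l]
#5=h depends on [4:l]
#6=k depends on [4:l]
#7=l depends on [5:h, 6:k]
#8=k depends on [7:l]
#9=h depends on [7:l]
#10=k depends on [8:k]
sources: [0:h]
N(rest) = Σ N(rest − s) over sources s of rest; N(one piece) = 1:
  size 1 → [9]=1  [10]=1
  size 2 → [8,10]=1  [9,10]=2
  size 3 → [8,9,10]=3
  size 4 → [7,8,9,10]=3
  size 5 → [5,7,8,9,10]=3  [6,7,8,9,10]=3
  size 6 → [5,6,7,8,9,10]=6
  size 7 → [4,5,6,7,8,9,10]=6
  size 8 → [3,4,5,6,7,8,9,10]=6
  size 9 → [2,3,4,5,6,7,8,9,10]=6
  first=0(h) contributes 6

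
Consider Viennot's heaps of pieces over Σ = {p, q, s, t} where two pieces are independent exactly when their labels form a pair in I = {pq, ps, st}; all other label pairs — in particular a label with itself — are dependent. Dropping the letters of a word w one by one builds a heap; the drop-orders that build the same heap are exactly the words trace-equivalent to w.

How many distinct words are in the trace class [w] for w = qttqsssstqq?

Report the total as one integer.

0(q) covers ∅
1(t) covers 0:q
2(t) covers 1:t
3(q) covers 2:t
4(s) covers 3:q
5(s) covers 4:s
6(s) covers 5:s
7(s) covers 6:s
8(t) covers 3:q
9(q) covers 7:s, 8:t
10(q) covers 9:q
floor of heap: 0:q
completions by unplaced set U, small U first (add the entries for U minus each lowest piece of U):
  |U|=1: {10}:1
  |U|=2: {9,10}:1
  |U|=3: {7,9,10}:1  {8,9,10}:1
  |U|=4: {6,7,9,10}:1  {7,8,9,10}:2
  |U|=5: {5,6,7,9,10}:1  {6,7,8,9,10}:3
  |U|=6: {4,5,6,7,9,10}:1  {5,6,7,8,9,10}:4
  |U|=7: {4,5,6,7,8,9,10}:5
  |U|=8: {3,4,5,6,7,8,9,10}:5
  |U|=9: {2,3,4,5,6,7,8,9,10}:5
  start at 0(q): 5

5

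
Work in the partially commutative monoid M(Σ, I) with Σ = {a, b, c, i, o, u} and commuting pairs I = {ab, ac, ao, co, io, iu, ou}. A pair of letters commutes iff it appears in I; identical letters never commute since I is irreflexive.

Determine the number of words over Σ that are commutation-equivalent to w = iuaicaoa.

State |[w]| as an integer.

piece 0:i — minimal
piece 1:u — minimal
piece 2:a rests on {0:i, 1:u}
piece 3:i rests on {2:a}
piece 4:c rests on {3:i}
piece 5:a rests on {3:i}
piece 6:o — minimal
piece 7:a rests on {5:a}
minimal pieces: {0:i, 1:u, 6:o}
ways to finish when only these pieces remain (= sum over removing one remaining piece with nothing left below it):
  1 left: {4}→1  {6}→1  {7}→1
  2 left: {4,6}→2  {4,7}→2  {5,7}→1  {6,7}→2
  3 left: {4,5,7}→3  {4,6,7}→6  {5,6,7}→3
  4 left: {3,4,5,7}→3  {4,5,6,7}→12
  5 left: {2,3,4,5,7}→3  {3,4,5,6,7}→15
  6 left: {0,2,3,4,5,7}→3  {1,2,3,4,5,7}→3  {2,3,4,5,6,7}→18
  placing 0:i first → 21 extensions
  placing 1:u first → 21 extensions
  placing 6:o first → 6 extensions
total linear extensions = 48

48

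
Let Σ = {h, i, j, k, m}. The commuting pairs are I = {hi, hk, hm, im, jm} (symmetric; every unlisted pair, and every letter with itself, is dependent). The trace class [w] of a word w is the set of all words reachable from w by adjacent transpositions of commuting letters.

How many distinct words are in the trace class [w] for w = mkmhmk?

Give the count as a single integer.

0(m) covers ∅
1(k) covers 0:m
2(m) covers 1:k
3(h) covers ∅
4(m) covers 2:m
5(k) covers 4:m
floor of heap: 0:m, 3:h
completions by unplaced set U, small U first (add the entries for U minus each lowest piece of U):
  |U|=1: {3}:1  {5}:1
  |U|=2: {3,5}:2  {4,5}:1
  |U|=3: {2,4,5}:1  {3,4,5}:3
  |U|=4: {1,2,4,5}:1  {2,3,4,5}:4
  start at 0(m): 5
  start at 3(h): 1
sum over floor = 6

6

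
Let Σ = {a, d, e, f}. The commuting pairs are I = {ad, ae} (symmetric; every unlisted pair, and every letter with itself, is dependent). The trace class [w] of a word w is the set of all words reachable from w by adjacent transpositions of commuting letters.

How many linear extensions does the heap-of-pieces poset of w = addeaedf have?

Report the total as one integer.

21

piece 0:a — minimal
piece 1:d — minimal
piece 2:d rests on {1:d}
piece 3:e rests on {2:d}
piece 4:a rests on {0:a}
piece 5:e rests on {3:e}
piece 6:d rests on {5:e}
piece 7:f rests on {4:a, 6:d}
minimal pieces: {0:a, 1:d}
ways to finish when only these pieces remain (= sum over removing one remaining piece with nothing left below it):
  1 left: {7}→1
  2 left: {4,7}→1  {6,7}→1
  3 left: {0,4,7}→1  {4,6,7}→2  {5,6,7}→1
  4 left: {0,4,6,7}→3  {3,5,6,7}→1  {4,5,6,7}→3
  5 left: {0,4,5,6,7}→6  {2,3,5,6,7}→1  {3,4,5,6,7}→4
  6 left: {0,3,4,5,6,7}→10  {1,2,3,5,6,7}→1  {2,3,4,5,6,7}→5
  placing 0:a first → 6 extensions
  placing 1:d first → 15 extensions
total linear extensions = 21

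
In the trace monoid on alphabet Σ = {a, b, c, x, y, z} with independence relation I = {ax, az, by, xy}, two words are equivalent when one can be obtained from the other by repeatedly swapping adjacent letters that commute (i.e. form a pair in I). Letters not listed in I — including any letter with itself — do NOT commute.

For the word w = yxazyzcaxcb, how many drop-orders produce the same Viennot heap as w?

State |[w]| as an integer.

10

0(y) covers ∅
1(x) covers ∅
2(a) covers 0:y
3(z) covers 0:y, 1:x
4(y) covers 2:a, 3:z
5(z) covers 4:y
6(c) covers 5:z
7(a) covers 6:c
8(x) covers 6:c
9(c) covers 7:a, 8:x
10(b) covers 9:c
floor of heap: 0:y, 1:x
completions by unplaced set U, small U first (add the entries for U minus each lowest piece of U):
  |U|=1: {10}:1
  |U|=2: {9,10}:1
  |U|=3: {7,9,10}:1  {8,9,10}:1
  |U|=4: {7,8,9,10}:2
  |U|=5: {6,7,8,9,10}:2
  |U|=6: {5,6,7,8,9,10}:2
  |U|=7: {4,5,6,7,8,9,10}:2
  |U|=8: {2,4,5,6,7,8,9,10}:2  {3,4,5,6,7,8,9,10}:2
  |U|=9: {1,3,4,5,6,7,8,9,10}:2  {2,3,4,5,6,7,8,9,10}:4
  start at 0(y): 6
  start at 1(x): 4
sum over floor = 10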